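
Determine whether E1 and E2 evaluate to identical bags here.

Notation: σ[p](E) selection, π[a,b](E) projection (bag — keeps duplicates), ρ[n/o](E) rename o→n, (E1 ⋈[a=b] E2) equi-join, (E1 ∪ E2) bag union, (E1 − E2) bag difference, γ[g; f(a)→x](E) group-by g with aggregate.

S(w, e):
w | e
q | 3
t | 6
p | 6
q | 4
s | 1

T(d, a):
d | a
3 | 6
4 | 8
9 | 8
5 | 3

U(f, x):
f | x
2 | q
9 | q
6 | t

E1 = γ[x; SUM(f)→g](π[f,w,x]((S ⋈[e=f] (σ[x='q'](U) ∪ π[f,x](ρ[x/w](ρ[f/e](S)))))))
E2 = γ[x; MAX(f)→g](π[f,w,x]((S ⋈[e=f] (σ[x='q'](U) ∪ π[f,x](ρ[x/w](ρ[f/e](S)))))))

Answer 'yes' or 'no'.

E1 row counts bottom-up:
  S → 5
  U → 3
  σ[x='q'](U) → 2
  S → 5
  ρ[f/e](S) → 5
  ρ[x/w](ρ[f/e](S)) → 5
  π[f,x](ρ[x/w](ρ[f/e](S))) → 5
  (σ[x='q'](U) ∪ π[f,x](ρ[x/w](ρ[f/e](S)))) → 7
  (S ⋈[e=f] (σ[x='q'](U) ∪ π[f,x](ρ[x/w](ρ[f/e](S))))) → 7
  π[f,w,x]((S ⋈[e=f] (σ[x='q'](U) ∪ π[f,x](ρ[x/w](ρ[f/e](S)))))) → 7
  γ[x; SUM(f)→g](π[f,w,x]((S ⋈[e=f] (σ[x='q'](U) ∪ π[f,x](ρ[x/w](ρ[f/e](S))))))) → 4
E2 row counts bottom-up:
  S → 5
  U → 3
  σ[x='q'](U) → 2
  S → 5
  ρ[f/e](S) → 5
  ρ[x/w](ρ[f/e](S)) → 5
  π[f,x](ρ[x/w](ρ[f/e](S))) → 5
  (σ[x='q'](U) ∪ π[f,x](ρ[x/w](ρ[f/e](S)))) → 7
  (S ⋈[e=f] (σ[x='q'](U) ∪ π[f,x](ρ[x/w](ρ[f/e](S))))) → 7
  π[f,w,x]((S ⋈[e=f] (σ[x='q'](U) ∪ π[f,x](ρ[x/w](ρ[f/e](S)))))) → 7
  γ[x; MAX(f)→g](π[f,w,x]((S ⋈[e=f] (σ[x='q'](U) ∪ π[f,x](ρ[x/w](ρ[f/e](S))))))) → 4

E1 result:
x | g
p | 12
q | 7
s | 1
t | 12
E2 result:
x | g
p | 6
q | 4
s | 1
t | 6
Witness: ('p', 6) appears 0× in E1 but 1× in E2.

no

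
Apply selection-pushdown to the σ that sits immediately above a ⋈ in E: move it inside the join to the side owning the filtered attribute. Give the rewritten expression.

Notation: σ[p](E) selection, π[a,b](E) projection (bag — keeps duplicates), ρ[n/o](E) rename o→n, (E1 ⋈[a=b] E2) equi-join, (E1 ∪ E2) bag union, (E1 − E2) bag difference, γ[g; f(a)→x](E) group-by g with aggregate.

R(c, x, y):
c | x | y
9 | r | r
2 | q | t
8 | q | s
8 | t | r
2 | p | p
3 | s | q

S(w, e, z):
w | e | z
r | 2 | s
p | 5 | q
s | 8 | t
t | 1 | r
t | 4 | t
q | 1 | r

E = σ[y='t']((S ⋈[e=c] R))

σ filters on y, owned by the right side.
E' = (S ⋈[e=c] σ[y='t'](R))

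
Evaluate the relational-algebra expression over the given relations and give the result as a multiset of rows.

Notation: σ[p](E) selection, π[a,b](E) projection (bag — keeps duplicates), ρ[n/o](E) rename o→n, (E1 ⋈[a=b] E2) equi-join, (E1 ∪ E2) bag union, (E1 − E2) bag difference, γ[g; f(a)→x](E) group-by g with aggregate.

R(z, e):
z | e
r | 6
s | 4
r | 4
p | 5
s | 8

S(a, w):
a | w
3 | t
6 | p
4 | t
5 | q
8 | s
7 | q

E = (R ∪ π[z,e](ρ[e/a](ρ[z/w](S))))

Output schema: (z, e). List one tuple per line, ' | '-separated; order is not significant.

Per-node cardinality:
  R → 5
  S → 6
  ρ[z/w](S) → 6
  ρ[e/a](ρ[z/w](S)) → 6
  π[z,e](ρ[e/a](ρ[z/w](S))) → 6
  (R ∪ π[z,e](ρ[e/a](ρ[z/w](S)))) → 11

== RESULT ==
z | e
p | 5
p | 6
q | 5
q | 7
r | 4
r | 6
s | 4
s | 8
s | 8
t | 3
t | 4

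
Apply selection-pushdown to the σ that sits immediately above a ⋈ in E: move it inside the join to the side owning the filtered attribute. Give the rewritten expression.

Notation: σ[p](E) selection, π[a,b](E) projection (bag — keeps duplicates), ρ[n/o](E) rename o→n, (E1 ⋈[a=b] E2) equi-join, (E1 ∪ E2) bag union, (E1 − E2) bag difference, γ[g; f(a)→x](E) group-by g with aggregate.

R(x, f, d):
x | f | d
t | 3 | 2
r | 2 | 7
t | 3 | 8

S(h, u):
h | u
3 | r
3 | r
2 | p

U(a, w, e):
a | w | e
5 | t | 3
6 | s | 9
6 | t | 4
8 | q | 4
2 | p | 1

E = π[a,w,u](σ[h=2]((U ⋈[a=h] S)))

σ filters on h, owned by the right side.
E' = π[a,w,u]((U ⋈[a=h] σ[h=2](S)))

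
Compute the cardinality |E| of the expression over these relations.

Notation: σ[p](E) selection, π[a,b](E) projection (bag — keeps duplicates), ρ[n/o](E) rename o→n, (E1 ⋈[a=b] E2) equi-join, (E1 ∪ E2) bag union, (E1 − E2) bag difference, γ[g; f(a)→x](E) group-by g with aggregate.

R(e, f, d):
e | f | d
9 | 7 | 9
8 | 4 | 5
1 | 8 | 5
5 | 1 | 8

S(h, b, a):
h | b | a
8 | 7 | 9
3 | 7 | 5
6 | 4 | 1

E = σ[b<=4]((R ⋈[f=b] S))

Row counts bottom-up:
  R → 4
  S → 3
  (R ⋈[f=b] S) → 3
  σ[b<=4]((R ⋈[f=b] S)) → 1

|E| = 1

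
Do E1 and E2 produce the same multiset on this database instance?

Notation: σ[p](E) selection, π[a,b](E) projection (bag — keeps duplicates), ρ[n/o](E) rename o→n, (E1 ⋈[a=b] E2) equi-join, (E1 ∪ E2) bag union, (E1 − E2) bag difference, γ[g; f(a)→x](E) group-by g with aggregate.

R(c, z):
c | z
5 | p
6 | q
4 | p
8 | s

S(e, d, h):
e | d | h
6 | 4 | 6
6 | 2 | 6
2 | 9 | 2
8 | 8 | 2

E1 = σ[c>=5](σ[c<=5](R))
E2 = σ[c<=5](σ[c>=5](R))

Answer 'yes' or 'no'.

E1 row counts bottom-up:
  R → 4
  σ[c<=5](R) → 2
  σ[c>=5](σ[c<=5](R)) → 1
E2 row counts bottom-up:
  R → 4
  σ[c>=5](R) → 3
  σ[c<=5](σ[c>=5](R)) → 1

E1 and E2 produce the same multiset:
c | z
5 | p

yes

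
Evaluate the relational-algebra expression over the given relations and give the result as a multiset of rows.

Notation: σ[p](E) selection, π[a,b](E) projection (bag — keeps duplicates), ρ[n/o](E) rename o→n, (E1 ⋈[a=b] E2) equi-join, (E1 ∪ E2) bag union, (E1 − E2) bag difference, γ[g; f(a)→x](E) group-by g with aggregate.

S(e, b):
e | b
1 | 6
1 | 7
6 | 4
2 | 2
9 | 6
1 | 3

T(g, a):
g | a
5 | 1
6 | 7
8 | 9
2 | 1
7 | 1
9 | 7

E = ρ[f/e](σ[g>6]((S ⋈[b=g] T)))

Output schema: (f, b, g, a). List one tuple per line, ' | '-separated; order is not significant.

Per-node cardinality:
  S → 6
  T → 6
  (S ⋈[b=g] T) → 4
  σ[g>6]((S ⋈[b=g] T)) → 1
  ρ[f/e](σ[g>6]((S ⋈[b=g] T))) → 1

== RESULT ==
f | b | g | a
1 | 7 | 7 | 1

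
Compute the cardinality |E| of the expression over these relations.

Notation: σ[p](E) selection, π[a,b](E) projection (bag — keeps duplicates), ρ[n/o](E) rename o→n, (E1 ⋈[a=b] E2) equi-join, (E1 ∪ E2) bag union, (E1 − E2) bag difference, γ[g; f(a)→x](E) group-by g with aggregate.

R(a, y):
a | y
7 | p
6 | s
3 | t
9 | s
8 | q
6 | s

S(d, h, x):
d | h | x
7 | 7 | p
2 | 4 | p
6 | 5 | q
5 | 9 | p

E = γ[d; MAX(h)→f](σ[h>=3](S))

Stepwise |·|:
  S → 4
  σ[h>=3](S) → 4
  γ[d; MAX(h)→f](σ[h>=3](S)) → 4

|E| = 4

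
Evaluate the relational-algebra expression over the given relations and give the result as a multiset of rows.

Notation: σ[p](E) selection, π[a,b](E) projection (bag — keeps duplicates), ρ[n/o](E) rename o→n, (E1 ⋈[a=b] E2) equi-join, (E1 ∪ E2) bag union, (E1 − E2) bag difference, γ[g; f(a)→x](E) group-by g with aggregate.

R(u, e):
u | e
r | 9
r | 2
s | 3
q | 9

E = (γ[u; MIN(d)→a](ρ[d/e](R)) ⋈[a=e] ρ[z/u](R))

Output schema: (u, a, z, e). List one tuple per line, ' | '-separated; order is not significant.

Subexpression sizes:
  R → 4
  ρ[d/e](R) → 4
  γ[u; MIN(d)→a](ρ[d/e](R)) → 3
  R → 4
  ρ[z/u](R) → 4
  (γ[u; MIN(d)→a](ρ[d/e](R)) ⋈[a=e] ρ[z/u](R)) → 4

== RESULT ==
u | a | z | e
q | 9 | q | 9
q | 9 | r | 9
r | 2 | r | 2
s | 3 | s | 3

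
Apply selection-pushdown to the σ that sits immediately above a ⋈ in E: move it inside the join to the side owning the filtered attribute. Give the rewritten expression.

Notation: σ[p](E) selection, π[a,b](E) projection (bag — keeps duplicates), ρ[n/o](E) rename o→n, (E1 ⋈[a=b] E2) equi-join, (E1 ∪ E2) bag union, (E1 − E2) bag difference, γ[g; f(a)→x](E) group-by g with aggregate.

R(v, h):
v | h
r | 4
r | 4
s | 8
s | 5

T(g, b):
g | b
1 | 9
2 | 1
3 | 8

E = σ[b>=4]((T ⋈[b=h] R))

σ filters on b, owned by the left side.
E' = (σ[b>=4](T) ⋈[b=h] R)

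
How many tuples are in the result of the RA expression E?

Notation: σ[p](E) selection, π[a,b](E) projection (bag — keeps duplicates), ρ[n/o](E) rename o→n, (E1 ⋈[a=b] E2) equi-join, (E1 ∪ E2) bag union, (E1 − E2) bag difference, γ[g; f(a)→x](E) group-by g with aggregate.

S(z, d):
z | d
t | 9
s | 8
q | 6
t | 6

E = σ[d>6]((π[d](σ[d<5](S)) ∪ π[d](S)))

Row counts bottom-up:
  S → 4
  σ[d<5](S) → 0
  π[d](σ[d<5](S)) → 0
  S → 4
  π[d](S) → 4
  (π[d](σ[d<5](S)) ∪ π[d](S)) → 4
  σ[d>6]((π[d](σ[d<5](S)) ∪ π[d](S))) → 2

|E| = 2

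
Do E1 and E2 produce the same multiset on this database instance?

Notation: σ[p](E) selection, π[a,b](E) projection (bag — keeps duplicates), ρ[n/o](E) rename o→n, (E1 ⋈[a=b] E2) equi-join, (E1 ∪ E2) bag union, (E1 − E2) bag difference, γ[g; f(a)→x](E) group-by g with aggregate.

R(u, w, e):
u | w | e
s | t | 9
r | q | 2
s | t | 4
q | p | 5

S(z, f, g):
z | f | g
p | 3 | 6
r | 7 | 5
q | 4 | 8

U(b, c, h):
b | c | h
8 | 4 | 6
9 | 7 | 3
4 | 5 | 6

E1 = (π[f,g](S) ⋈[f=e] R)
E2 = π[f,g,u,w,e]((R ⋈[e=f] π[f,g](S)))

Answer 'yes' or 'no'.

E1 subexpression sizes:
  S → 3
  π[f,g](S) → 3
  R → 4
  (π[f,g](S) ⋈[f=e] R) → 1
E2 subexpression sizes:
  R → 4
  S → 3
  π[f,g](S) → 3
  (R ⋈[e=f] π[f,g](S)) → 1
  π[f,g,u,w,e]((R ⋈[e=f] π[f,g](S))) → 1

E1 and E2 produce the same multiset:
f | g | u | w | e
4 | 8 | s | t | 4

yes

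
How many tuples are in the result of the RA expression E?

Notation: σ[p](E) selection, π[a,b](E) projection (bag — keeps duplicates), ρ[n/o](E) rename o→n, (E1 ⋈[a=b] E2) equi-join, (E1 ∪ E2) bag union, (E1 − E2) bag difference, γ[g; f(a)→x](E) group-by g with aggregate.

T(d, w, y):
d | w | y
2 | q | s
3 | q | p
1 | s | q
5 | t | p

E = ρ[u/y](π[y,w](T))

Stepwise |·|:
  T → 4
  π[y,w](T) → 4
  ρ[u/y](π[y,w](T)) → 4

|E| = 4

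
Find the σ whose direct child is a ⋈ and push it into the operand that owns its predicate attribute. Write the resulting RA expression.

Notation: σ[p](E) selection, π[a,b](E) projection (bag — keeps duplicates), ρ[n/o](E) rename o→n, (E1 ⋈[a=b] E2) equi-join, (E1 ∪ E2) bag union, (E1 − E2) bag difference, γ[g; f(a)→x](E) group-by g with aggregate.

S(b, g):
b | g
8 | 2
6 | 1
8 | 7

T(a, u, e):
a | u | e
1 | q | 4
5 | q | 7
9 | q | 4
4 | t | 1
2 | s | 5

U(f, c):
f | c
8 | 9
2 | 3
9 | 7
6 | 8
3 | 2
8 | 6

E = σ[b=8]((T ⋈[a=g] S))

σ filters on b, owned by the right side.
E' = (T ⋈[a=g] σ[b=8](S))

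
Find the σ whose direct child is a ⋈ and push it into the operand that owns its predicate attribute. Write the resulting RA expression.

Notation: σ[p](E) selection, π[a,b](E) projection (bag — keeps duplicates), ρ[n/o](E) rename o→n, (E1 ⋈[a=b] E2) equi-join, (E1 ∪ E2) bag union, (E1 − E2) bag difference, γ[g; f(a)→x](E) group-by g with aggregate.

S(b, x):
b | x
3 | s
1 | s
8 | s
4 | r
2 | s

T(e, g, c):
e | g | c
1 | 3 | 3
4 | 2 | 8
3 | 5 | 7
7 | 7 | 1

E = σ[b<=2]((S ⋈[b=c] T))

σ filters on b, owned by the left side.
E' = (σ[b<=2](S) ⋈[b=c] T)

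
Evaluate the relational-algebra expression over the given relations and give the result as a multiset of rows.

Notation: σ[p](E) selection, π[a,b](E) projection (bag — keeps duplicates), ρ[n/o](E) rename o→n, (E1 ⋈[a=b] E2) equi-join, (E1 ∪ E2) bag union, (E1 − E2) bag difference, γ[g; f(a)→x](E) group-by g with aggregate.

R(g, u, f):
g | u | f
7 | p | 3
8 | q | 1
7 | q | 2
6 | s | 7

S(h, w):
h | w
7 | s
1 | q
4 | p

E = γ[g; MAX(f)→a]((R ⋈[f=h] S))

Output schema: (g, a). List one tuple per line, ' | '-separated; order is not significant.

Subexpression sizes:
  R → 4
  S → 3
  (R ⋈[f=h] S) → 2
  γ[g; MAX(f)→a]((R ⋈[f=h] S)) → 2

== RESULT ==
g | a
6 | 7
8 | 1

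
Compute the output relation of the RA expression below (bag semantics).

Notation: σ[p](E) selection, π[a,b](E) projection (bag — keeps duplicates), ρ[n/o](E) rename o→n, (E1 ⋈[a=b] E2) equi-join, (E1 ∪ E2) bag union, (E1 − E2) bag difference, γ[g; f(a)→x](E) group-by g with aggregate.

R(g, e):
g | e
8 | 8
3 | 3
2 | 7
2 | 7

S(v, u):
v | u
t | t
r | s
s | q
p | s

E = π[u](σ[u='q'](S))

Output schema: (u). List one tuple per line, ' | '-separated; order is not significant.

Row counts bottom-up:
  S → 4
  σ[u='q'](S) → 1
  π[u](σ[u='q'](S)) → 1

== RESULT ==
u
q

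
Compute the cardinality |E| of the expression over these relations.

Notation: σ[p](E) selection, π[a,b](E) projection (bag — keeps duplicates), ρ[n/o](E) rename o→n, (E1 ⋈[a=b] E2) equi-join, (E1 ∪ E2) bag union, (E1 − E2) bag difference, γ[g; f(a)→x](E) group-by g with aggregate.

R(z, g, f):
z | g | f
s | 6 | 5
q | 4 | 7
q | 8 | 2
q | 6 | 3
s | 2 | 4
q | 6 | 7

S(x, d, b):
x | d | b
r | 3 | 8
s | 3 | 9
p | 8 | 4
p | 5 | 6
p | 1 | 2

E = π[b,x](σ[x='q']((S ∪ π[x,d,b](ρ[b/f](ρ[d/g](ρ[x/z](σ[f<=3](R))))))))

Stepwise |·|:
  S → 5
  R → 6
  σ[f<=3](R) → 2
  ρ[x/z](σ[f<=3](R)) → 2
  ρ[d/g](ρ[x/z](σ[f<=3](R))) → 2
  ρ[b/f](ρ[d/g](ρ[x/z](σ[f<=3](R)))) → 2
  π[x,d,b](ρ[b/f](ρ[d/g](ρ[x/z](σ[f<=3](R))))) → 2
  (S ∪ π[x,d,b](ρ[b/f](ρ[d/g](ρ[x/z](σ[f<=3](R)))))) → 7
  σ[x='q']((S ∪ π[x,d,b](ρ[b/f](ρ[d/g](ρ[x/z](σ[f<=3](R))))))) → 2
  π[b,x](σ[x='q']((S ∪ π[x,d,b](ρ[b/f](ρ[d/g](ρ[x/z](σ[f<=3](R)))))))) → 2

|E| = 2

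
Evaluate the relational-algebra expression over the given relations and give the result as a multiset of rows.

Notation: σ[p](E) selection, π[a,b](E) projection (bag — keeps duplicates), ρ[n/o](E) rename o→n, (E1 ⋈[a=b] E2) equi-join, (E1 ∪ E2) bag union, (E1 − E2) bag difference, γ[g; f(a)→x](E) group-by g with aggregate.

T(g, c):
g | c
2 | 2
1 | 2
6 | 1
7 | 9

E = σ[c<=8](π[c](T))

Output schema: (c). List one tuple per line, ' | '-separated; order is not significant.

Per-node cardinality:
  T → 4
  π[c](T) → 4
  σ[c<=8](π[c](T)) → 3

== RESULT ==
c
1
2
2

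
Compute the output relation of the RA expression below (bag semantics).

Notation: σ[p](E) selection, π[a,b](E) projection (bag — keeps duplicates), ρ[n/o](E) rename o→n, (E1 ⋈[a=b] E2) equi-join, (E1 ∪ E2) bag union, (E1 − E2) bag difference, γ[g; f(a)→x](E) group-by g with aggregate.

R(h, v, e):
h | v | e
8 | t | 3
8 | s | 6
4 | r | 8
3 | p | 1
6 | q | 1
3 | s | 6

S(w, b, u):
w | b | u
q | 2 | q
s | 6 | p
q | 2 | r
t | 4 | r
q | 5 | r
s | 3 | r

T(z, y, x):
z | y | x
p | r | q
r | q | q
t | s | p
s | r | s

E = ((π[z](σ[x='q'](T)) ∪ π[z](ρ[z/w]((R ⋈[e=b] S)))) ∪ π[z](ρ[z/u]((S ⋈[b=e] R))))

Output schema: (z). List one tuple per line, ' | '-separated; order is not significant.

Subexpression sizes:
  T → 4
  σ[x='q'](T) → 2
  π[z](σ[x='q'](T)) → 2
  R → 6
  S → 6
  (R ⋈[e=b] S) → 3
  ρ[z/w]((R ⋈[e=b] S)) → 3
  π[z](ρ[z/w]((R ⋈[e=b] S))) → 3
  (π[z](σ[x='q'](T)) ∪ π[z](ρ[z/w]((R ⋈[e=b] S)))) → 5
  S → 6
  R → 6
  (S ⋈[b=e] R) → 3
  ρ[z/u]((S ⋈[b=e] R)) → 3
  π[z](ρ[z/u]((S ⋈[b=e] R))) → 3
  ((π[z](σ[x='q'](T)) ∪ π[z](ρ[z/w]((R ⋈[e=b] S)))) ∪ π[z](ρ[z/u]((S ⋈[b=e] R)))) → 8

== RESULT ==
z
p
p
p
r
r
s
s
s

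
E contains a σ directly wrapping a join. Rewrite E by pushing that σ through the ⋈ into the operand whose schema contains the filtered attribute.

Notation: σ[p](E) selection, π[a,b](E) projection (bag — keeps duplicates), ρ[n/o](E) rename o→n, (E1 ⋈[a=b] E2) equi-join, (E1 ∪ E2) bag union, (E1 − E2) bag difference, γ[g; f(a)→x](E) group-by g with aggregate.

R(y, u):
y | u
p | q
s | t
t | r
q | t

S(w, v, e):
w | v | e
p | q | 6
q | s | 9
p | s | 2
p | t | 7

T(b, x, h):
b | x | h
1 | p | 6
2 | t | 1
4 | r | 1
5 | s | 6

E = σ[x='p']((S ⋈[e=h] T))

σ filters on x, owned by the right side.
E' = (S ⋈[e=h] σ[x='p'](T))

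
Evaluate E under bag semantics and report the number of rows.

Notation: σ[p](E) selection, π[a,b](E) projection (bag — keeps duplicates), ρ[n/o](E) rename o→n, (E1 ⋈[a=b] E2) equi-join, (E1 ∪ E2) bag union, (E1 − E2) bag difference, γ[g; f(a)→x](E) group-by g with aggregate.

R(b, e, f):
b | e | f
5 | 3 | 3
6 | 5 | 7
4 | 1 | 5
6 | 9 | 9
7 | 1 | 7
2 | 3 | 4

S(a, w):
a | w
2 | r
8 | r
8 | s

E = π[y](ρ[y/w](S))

Subexpression sizes:
  S → 3
  ρ[y/w](S) → 3
  π[y](ρ[y/w](S)) → 3

|E| = 3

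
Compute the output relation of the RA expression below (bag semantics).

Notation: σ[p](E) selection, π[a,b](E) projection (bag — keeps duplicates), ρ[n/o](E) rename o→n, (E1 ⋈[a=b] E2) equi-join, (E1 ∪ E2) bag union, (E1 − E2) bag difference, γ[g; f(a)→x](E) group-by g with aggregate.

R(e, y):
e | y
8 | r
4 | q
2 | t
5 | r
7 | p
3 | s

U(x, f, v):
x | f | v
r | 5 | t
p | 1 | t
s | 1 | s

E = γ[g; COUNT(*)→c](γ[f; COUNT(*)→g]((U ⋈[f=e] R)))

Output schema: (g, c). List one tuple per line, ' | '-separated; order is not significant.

Row counts bottom-up:
  U → 3
  R → 6
  (U ⋈[f=e] R) → 1
  γ[f; COUNT(*)→g]((U ⋈[f=e] R)) → 1
  γ[g; COUNT(*)→c](γ[f; COUNT(*)→g]((U ⋈[f=e] R))) → 1

== RESULT ==
g | c
1 | 1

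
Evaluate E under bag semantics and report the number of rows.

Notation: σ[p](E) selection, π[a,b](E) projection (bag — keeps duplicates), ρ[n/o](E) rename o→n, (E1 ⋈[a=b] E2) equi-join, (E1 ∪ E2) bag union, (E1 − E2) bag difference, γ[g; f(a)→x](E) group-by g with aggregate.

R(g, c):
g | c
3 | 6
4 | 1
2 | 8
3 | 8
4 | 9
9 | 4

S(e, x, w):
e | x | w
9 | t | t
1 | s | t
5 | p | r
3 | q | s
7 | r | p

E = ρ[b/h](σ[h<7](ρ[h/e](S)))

Subexpression sizes:
  S → 5
  ρ[h/e](S) → 5
  σ[h<7](ρ[h/e](S)) → 3
  ρ[b/h](σ[h<7](ρ[h/e](S))) → 3

|E| = 3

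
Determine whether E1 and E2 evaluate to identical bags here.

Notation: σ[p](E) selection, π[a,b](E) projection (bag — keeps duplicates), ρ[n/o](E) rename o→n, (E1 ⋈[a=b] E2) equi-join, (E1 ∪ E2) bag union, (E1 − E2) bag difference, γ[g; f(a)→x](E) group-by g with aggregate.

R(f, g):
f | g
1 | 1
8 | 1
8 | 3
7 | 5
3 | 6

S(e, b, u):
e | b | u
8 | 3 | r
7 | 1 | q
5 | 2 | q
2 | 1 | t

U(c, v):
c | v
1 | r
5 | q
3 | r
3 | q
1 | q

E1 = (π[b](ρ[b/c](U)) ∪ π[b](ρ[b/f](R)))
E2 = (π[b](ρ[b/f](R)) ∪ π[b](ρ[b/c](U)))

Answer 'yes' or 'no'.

E1 per-node cardinality:
  U → 5
  ρ[b/c](U) → 5
  π[b](ρ[b/c](U)) → 5
  R → 5
  ρ[b/f](R) → 5
  π[b](ρ[b/f](R)) → 5
  (π[b](ρ[b/c](U)) ∪ π[b](ρ[b/f](R))) → 10
E2 per-node cardinality:
  R → 5
  ρ[b/f](R) → 5
  π[b](ρ[b/f](R)) → 5
  U → 5
  ρ[b/c](U) → 5
  π[b](ρ[b/c](U)) → 5
  (π[b](ρ[b/f](R)) ∪ π[b](ρ[b/c](U))) → 10

E1 and E2 produce the same multiset:
b
1
1
1
3
3
3
5
7
8
8

yes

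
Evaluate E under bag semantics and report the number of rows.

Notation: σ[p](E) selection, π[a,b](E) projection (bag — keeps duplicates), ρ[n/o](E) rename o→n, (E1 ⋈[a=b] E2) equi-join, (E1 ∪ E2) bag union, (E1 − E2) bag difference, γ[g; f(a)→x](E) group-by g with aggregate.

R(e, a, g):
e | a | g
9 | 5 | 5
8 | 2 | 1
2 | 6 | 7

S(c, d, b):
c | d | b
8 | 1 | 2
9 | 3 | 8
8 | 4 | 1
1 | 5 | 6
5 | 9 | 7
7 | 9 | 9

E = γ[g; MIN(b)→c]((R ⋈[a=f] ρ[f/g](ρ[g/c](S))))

Subexpression sizes:
  R → 3
  S → 6
  ρ[g/c](S) → 6
  ρ[f/g](ρ[g/c](S)) → 6
  (R ⋈[a=f] ρ[f/g](ρ[g/c](S))) → 1
  γ[g; MIN(b)→c]((R ⋈[a=f] ρ[f/g](ρ[g/c](S)))) → 1

|E| = 1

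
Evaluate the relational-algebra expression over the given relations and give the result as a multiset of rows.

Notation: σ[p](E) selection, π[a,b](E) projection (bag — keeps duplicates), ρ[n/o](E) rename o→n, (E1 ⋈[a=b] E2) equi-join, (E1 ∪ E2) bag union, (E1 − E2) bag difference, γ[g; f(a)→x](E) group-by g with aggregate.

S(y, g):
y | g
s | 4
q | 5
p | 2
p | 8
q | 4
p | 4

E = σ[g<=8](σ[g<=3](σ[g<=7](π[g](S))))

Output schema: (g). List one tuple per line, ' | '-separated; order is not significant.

Subexpression sizes:
  S → 6
  π[g](S) → 6
  σ[g<=7](π[g](S)) → 5
  σ[g<=3](σ[g<=7](π[g](S))) → 1
  σ[g<=8](σ[g<=3](σ[g<=7](π[g](S)))) → 1

== RESULT ==
g
2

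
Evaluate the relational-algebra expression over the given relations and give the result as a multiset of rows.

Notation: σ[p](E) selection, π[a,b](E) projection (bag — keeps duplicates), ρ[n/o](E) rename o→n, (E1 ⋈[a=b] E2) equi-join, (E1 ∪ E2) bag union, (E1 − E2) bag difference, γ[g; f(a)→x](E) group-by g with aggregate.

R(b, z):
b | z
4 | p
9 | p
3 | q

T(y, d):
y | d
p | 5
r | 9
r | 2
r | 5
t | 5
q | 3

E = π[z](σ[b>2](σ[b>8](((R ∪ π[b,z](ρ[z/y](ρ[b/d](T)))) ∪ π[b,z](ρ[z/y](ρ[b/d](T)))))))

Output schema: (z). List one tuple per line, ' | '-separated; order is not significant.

Subexpression sizes:
  R → 3
  T → 6
  ρ[b/d](T) → 6
  ρ[z/y](ρ[b/d](T)) → 6
  π[b,z](ρ[z/y](ρ[b/d](T))) → 6
  (R ∪ π[b,z](ρ[z/y](ρ[b/d](T)))) → 9
  T → 6
  ρ[b/d](T) → 6
  ρ[z/y](ρ[b/d](T)) → 6
  π[b,z](ρ[z/y](ρ[b/d](T))) → 6
  ((R ∪ π[b,z](ρ[z/y](ρ[b/d](T)))) ∪ π[b,z](ρ[z/y](ρ[b/d](T)))) → 15
  σ[b>8](((R ∪ π[b,z](ρ[z/y](ρ[b/d](T)))) ∪ π[b,z](ρ[z/y](ρ[b/d](T))))) → 3
  σ[b>2](σ[b>8](((R ∪ π[b,z](ρ[z/y](ρ[b/d](T)))) ∪ π[b,z](ρ[z/y](ρ[b/d](T)))))) → 3
  π[z](σ[b>2](σ[b>8](((R ∪ π[b,z](ρ[z/y](ρ[b/d](T)))) ∪ π[b,z](ρ[z/y](ρ[b/d](T))))))) → 3

== RESULT ==
z
p
r
r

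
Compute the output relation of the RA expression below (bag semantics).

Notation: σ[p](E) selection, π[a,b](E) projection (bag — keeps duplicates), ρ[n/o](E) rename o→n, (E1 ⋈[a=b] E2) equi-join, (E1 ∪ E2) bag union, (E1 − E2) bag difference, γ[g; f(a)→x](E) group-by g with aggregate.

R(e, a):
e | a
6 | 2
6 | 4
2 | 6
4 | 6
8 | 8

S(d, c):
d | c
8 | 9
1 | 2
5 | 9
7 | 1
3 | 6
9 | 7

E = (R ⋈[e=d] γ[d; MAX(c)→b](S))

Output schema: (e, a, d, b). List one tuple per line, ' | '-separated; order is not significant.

Row counts bottom-up:
  R → 5
  S → 6
  γ[d; MAX(c)→b](S) → 6
  (R ⋈[e=d] γ[d; MAX(c)→b](S)) → 1

== RESULT ==
e | a | d | b
8 | 8 | 8 | 9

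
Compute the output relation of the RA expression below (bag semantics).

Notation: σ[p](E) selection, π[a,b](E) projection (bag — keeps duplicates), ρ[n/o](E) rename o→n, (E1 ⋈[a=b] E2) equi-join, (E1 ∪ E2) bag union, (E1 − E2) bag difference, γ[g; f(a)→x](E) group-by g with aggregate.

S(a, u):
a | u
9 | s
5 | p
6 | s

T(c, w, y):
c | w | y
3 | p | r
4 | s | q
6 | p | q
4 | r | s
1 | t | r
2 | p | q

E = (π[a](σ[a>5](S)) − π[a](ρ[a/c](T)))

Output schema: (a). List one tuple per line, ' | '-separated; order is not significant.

Subexpression sizes:
  S → 3
  σ[a>5](S) → 2
  π[a](σ[a>5](S)) → 2
  T → 6
  ρ[a/c](T) → 6
  π[a](ρ[a/c](T)) → 6
  (π[a](σ[a>5](S)) − π[a](ρ[a/c](T))) → 1

== RESULT ==
a
9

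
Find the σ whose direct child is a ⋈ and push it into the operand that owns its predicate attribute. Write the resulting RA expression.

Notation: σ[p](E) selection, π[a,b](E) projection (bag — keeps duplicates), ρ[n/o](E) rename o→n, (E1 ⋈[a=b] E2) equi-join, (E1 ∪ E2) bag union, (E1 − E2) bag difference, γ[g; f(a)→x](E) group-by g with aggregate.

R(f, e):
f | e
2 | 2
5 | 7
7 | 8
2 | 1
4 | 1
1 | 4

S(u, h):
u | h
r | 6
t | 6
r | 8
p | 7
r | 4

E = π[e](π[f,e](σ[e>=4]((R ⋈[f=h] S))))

σ filters on e, owned by the left side.
E' = π[e](π[f,e]((σ[e>=4](R) ⋈[f=h] S)))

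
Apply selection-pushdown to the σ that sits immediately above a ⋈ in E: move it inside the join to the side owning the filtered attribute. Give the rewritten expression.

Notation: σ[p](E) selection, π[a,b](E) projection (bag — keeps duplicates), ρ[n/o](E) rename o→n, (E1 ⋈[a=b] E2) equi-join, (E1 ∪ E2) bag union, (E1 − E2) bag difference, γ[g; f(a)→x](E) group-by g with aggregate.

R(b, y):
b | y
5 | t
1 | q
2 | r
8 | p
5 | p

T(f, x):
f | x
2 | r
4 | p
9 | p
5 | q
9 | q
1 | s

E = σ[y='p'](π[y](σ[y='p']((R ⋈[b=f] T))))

σ filters on y, owned by the left side.
E' = σ[y='p'](π[y]((σ[y='p'](R) ⋈[b=f] T)))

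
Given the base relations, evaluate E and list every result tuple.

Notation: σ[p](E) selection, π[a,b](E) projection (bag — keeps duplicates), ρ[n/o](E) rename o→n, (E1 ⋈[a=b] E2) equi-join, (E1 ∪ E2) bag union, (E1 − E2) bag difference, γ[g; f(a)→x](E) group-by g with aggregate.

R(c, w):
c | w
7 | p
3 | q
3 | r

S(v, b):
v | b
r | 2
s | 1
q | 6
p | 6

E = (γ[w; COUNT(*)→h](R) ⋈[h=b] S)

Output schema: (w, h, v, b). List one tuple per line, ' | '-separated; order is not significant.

Subexpression sizes:
  R → 3
  γ[w; COUNT(*)→h](R) → 3
  S → 4
  (γ[w; COUNT(*)→h](R) ⋈[h=b] S) → 3

== RESULT ==
w | h | v | b
p | 1 | s | 1
q | 1 | s | 1
r | 1 | s | 1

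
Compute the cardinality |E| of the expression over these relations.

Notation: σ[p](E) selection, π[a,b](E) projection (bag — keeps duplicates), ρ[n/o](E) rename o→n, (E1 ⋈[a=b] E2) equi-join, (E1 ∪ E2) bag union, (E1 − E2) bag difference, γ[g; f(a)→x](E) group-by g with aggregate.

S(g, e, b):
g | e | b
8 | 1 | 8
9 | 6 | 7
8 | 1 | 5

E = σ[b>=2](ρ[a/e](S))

Per-node cardinality:
  S → 3
  ρ[a/e](S) → 3
  σ[b>=2](ρ[a/e](S)) → 3

|E| = 3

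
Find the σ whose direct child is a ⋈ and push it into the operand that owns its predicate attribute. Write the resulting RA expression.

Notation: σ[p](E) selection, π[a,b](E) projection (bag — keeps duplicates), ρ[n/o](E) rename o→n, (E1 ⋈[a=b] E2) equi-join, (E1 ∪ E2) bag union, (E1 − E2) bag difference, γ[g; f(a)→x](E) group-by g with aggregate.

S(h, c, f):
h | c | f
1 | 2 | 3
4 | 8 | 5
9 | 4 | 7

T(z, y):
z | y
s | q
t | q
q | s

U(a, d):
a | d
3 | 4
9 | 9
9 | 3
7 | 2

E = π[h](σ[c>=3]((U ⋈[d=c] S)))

σ filters on c, owned by the right side.
E' = π[h]((U ⋈[d=c] σ[c>=3](S)))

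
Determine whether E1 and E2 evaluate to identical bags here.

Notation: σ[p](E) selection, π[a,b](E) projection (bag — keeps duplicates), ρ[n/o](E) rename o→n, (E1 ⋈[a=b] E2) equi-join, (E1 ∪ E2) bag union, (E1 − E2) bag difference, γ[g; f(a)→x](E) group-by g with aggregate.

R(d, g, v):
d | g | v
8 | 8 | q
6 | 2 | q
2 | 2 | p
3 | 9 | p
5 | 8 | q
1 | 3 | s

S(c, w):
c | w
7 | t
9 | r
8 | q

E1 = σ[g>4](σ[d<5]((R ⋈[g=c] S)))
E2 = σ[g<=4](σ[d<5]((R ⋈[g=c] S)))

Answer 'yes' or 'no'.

E1 row counts bottom-up:
  R → 6
  S → 3
  (R ⋈[g=c] S) → 3
  σ[d<5]((R ⋈[g=c] S)) → 1
  σ[g>4](σ[d<5]((R ⋈[g=c] S))) → 1
E2 row counts bottom-up:
  R → 6
  S → 3
  (R ⋈[g=c] S) → 3
  σ[d<5]((R ⋈[g=c] S)) → 1
  σ[g<=4](σ[d<5]((R ⋈[g=c] S))) → 0

E1 result:
d | g | v | c | w
3 | 9 | p | 9 | r
E2 result:
d | g | v | c | w
(0 rows)
Witness: (3, 9, 'p', 9, 'r') appears 1× in E1 but 0× in E2.

no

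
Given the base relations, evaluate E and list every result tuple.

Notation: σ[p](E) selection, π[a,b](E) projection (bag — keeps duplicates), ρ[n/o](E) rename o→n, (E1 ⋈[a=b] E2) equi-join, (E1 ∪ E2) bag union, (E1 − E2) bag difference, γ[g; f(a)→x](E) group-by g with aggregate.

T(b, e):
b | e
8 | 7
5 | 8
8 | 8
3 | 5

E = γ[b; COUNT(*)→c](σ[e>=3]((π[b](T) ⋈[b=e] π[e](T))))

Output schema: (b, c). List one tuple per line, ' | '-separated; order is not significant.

Per-node cardinality:
  T → 4
  π[b](T) → 4
  T → 4
  π[e](T) → 4
  (π[b](T) ⋈[b=e] π[e](T)) → 5
  σ[e>=3]((π[b](T) ⋈[b=e] π[e](T))) → 5
  γ[b; COUNT(*)→c](σ[e>=3]((π[b](T) ⋈[b=e] π[e](T)))) → 2

== RESULT ==
b | c
5 | 1
8 | 4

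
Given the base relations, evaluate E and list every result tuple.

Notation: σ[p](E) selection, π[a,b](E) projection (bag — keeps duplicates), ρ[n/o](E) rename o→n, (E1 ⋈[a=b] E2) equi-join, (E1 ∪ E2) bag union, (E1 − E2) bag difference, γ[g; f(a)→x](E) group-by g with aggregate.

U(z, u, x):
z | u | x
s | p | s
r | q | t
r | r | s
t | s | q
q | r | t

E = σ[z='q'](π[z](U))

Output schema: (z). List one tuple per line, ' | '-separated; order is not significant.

Stepwise |·|:
  U → 5
  π[z](U) → 5
  σ[z='q'](π[z](U)) → 1

== RESULT ==
z
q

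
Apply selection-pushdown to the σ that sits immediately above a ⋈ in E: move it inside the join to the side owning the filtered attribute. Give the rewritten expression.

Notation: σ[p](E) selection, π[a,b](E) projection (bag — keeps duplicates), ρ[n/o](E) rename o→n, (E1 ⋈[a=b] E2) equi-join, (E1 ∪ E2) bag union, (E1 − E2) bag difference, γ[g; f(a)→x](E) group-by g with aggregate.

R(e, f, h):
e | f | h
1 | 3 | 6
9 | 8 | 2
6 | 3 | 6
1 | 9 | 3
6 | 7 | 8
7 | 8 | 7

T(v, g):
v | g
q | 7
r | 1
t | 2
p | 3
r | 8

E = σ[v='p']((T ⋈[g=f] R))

σ filters on v, owned by the left side.
E' = (σ[v='p'](T) ⋈[g=f] R)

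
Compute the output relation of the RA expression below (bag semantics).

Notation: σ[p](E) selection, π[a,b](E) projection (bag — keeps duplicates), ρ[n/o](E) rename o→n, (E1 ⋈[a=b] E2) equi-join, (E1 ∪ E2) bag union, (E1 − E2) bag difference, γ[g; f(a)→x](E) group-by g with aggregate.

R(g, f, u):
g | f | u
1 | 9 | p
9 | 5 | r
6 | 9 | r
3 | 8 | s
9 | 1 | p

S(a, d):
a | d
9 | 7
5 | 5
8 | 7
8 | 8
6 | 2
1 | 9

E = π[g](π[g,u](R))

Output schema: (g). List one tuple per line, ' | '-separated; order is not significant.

Per-node cardinality:
  R → 5
  π[g,u](R) → 5
  π[g](π[g,u](R)) → 5

== RESULT ==
g
1
3
6
9
9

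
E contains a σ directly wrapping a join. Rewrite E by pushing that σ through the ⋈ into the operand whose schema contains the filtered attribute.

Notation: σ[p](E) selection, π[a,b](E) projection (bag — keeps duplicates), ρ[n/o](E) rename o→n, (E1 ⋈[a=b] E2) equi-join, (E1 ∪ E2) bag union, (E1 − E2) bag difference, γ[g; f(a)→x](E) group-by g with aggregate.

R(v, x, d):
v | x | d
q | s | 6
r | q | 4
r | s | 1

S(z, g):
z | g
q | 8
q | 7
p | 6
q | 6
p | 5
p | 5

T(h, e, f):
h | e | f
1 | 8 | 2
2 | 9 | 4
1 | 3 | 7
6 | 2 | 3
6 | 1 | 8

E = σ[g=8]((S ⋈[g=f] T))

σ filters on g, owned by the left side.
E' = (σ[g=8](S) ⋈[g=f] T)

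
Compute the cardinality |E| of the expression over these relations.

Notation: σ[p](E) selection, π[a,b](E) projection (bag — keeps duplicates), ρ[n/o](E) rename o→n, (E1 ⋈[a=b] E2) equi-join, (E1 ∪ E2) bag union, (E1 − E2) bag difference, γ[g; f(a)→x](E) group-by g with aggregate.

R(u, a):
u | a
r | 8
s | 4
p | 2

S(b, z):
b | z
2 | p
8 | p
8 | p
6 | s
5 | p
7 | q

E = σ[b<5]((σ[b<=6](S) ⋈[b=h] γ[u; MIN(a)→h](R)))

Row counts bottom-up:
  S → 6
  σ[b<=6](S) → 3
  R → 3
  γ[u; MIN(a)→h](R) → 3
  (σ[b<=6](S) ⋈[b=h] γ[u; MIN(a)→h](R)) → 1
  σ[b<5]((σ[b<=6](S) ⋈[b=h] γ[u; MIN(a)→h](R))) → 1

|E| = 1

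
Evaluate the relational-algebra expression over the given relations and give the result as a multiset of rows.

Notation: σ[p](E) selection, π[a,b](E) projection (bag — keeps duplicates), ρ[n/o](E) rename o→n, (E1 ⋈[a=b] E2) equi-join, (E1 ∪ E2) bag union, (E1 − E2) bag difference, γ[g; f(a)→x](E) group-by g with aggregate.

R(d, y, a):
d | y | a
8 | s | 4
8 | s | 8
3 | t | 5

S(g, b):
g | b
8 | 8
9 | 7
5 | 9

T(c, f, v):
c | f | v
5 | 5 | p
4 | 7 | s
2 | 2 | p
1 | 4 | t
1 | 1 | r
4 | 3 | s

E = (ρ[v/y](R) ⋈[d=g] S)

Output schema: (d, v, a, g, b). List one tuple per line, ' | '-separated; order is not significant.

Row counts bottom-up:
  R → 3
  ρ[v/y](R) → 3
  S → 3
  (ρ[v/y](R) ⋈[d=g] S) → 2

== RESULT ==
d | v | a | g | b
8 | s | 4 | 8 | 8
8 | s | 8 | 8 | 8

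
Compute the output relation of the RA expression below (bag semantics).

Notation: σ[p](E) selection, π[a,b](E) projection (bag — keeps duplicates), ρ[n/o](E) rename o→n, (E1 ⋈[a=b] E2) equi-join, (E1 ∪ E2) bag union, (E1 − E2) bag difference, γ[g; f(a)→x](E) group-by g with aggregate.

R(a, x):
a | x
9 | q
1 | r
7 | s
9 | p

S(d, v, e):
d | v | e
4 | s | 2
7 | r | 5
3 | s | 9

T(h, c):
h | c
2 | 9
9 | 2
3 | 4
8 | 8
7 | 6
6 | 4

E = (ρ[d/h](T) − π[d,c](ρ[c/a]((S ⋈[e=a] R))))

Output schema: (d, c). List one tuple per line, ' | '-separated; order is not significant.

Subexpression sizes:
  T → 6
  ρ[d/h](T) → 6
  S → 3
  R → 4
  (S ⋈[e=a] R) → 2
  ρ[c/a]((S ⋈[e=a] R)) → 2
  π[d,c](ρ[c/a]((S ⋈[e=a] R))) → 2
  (ρ[d/h](T) − π[d,c](ρ[c/a]((S ⋈[e=a] R)))) → 6

== RESULT ==
d | c
2 | 9
3 | 4
6 | 4
7 | 6
8 | 8
9 | 2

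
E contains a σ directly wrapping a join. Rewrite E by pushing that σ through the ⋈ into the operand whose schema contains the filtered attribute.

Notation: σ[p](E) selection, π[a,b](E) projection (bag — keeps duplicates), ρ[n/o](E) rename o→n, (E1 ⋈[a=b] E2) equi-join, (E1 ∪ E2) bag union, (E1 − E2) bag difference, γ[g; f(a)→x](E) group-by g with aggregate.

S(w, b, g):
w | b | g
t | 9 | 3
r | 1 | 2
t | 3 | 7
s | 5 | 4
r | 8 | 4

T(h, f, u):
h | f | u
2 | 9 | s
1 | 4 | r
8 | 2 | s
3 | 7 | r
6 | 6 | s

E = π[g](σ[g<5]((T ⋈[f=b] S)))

σ filters on g, owned by the right side.
E' = π[g]((T ⋈[f=b] σ[g<5](S)))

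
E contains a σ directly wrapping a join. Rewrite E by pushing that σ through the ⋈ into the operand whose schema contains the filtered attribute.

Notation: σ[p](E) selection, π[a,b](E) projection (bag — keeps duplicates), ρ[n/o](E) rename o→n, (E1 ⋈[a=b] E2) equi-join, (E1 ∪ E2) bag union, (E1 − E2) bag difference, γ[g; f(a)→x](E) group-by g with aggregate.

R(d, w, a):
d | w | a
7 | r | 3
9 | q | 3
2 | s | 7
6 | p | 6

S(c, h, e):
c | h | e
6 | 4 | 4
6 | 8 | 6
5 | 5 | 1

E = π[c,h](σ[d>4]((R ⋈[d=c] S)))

σ filters on d, owned by the left side.
E' = π[c,h]((σ[d>4](R) ⋈[d=c] S))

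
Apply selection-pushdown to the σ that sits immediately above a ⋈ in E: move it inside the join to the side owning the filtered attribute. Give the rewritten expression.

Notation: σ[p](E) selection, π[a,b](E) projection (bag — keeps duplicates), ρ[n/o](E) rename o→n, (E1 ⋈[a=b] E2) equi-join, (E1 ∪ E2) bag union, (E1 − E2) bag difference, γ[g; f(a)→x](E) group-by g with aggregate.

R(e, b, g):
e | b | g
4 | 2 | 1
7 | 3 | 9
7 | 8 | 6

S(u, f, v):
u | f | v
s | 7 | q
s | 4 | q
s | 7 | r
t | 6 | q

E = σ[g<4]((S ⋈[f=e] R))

σ filters on g, owned by the right side.
E' = (S ⋈[f=e] σ[g<4](R))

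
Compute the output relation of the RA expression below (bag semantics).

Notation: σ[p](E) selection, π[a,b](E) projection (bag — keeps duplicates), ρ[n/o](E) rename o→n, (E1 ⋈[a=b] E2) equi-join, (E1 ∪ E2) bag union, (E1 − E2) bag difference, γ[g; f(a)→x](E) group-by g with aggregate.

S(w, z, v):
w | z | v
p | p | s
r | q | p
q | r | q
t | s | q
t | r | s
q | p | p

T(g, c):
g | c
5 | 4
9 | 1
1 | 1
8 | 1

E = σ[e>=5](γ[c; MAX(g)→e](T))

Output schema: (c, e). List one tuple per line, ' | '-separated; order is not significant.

Per-node cardinality:
  T → 4
  γ[c; MAX(g)→e](T) → 2
  σ[e>=5](γ[c; MAX(g)→e](T)) → 2

== RESULT ==
c | e
1 | 9
4 | 5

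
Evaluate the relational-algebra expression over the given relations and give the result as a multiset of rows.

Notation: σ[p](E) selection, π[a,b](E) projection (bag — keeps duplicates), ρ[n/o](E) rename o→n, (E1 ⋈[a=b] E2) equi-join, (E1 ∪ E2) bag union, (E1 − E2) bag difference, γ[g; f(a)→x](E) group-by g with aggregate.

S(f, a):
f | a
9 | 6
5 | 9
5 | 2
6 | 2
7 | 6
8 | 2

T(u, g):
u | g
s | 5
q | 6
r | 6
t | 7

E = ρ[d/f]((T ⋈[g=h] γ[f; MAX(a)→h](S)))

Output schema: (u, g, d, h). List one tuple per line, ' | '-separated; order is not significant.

Subexpression sizes:
  T → 4
  S → 6
  γ[f; MAX(a)→h](S) → 5
  (T ⋈[g=h] γ[f; MAX(a)→h](S)) → 4
  ρ[d/f]((T ⋈[g=h] γ[f; MAX(a)→h](S))) → 4

== RESULT ==
u | g | d | h
q | 6 | 7 | 6
q | 6 | 9 | 6
r | 6 | 7 | 6
r | 6 | 9 | 6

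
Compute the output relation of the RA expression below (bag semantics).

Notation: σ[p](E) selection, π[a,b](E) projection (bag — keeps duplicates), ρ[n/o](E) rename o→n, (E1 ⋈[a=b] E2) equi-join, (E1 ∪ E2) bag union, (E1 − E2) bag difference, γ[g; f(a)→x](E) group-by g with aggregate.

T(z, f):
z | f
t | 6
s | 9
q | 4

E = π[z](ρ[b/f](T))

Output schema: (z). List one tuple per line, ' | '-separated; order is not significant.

Subexpression sizes:
  T → 3
  ρ[b/f](T) → 3
  π[z](ρ[b/f](T)) → 3

== RESULT ==
z
q
s
t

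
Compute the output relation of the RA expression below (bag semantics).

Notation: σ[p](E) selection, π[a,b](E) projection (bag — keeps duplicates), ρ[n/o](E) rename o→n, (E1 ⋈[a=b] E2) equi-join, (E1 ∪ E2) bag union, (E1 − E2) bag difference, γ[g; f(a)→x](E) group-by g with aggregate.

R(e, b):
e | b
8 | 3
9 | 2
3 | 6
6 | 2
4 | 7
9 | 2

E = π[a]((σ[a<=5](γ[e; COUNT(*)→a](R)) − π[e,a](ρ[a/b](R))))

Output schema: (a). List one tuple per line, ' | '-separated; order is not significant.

Per-node cardinality:
  R → 6
  γ[e; COUNT(*)→a](R) → 5
  σ[a<=5](γ[e; COUNT(*)→a](R)) → 5
  R → 6
  ρ[a/b](R) → 6
  π[e,a](ρ[a/b](R)) → 6
  (σ[a<=5](γ[e; COUNT(*)→a](R)) − π[e,a](ρ[a/b](R))) → 4
  π[a]((σ[a<=5](γ[e; COUNT(*)→a](R)) − π[e,a](ρ[a/b](R)))) → 4

== RESULT ==
a
1
1
1
1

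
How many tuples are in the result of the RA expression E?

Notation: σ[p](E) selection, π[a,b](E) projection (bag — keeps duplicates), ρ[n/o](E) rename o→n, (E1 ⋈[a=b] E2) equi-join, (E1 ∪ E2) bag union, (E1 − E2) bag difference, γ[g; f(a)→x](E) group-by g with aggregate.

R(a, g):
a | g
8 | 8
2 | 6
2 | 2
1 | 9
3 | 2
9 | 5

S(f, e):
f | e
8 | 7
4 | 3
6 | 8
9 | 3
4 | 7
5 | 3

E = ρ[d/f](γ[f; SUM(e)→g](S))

Per-node cardinality:
  S → 6
  γ[f; SUM(e)→g](S) → 5
  ρ[d/f](γ[f; SUM(e)→g](S)) → 5

|E| = 5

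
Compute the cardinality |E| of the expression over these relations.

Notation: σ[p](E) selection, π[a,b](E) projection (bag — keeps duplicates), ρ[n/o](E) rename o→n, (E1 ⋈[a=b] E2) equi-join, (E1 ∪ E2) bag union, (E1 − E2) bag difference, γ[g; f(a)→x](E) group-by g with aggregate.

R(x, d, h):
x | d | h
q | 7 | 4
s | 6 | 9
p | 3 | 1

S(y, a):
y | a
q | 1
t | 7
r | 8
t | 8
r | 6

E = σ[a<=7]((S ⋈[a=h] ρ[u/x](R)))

Stepwise |·|:
  S → 5
  R → 3
  ρ[u/x](R) → 3
  (S ⋈[a=h] ρ[u/x](R)) → 1
  σ[a<=7]((S ⋈[a=h] ρ[u/x](R))) → 1

|E| = 1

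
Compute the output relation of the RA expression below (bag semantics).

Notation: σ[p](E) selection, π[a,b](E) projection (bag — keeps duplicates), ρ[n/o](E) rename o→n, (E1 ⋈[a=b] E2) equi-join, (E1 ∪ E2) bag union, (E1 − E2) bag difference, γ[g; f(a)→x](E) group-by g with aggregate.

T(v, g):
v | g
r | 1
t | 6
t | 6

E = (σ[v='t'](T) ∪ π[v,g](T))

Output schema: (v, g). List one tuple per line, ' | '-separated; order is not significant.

Row counts bottom-up:
  T → 3
  σ[v='t'](T) → 2
  T → 3
  π[v,g](T) → 3
  (σ[v='t'](T) ∪ π[v,g](T)) → 5

== RESULT ==
v | g
r | 1
t | 6
t | 6
t | 6
t | 6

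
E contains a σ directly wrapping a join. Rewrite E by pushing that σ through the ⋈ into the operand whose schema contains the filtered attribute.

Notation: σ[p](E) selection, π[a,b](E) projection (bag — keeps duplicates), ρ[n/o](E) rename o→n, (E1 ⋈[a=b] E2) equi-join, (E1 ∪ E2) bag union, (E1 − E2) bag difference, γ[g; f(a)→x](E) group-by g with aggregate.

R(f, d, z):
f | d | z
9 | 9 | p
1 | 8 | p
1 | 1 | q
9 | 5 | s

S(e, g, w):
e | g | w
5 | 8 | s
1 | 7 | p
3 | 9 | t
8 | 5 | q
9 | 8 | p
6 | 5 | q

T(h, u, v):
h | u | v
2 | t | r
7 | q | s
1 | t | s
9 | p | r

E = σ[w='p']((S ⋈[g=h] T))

σ filters on w, owned by the left side.
E' = (σ[w='p'](S) ⋈[g=h] T)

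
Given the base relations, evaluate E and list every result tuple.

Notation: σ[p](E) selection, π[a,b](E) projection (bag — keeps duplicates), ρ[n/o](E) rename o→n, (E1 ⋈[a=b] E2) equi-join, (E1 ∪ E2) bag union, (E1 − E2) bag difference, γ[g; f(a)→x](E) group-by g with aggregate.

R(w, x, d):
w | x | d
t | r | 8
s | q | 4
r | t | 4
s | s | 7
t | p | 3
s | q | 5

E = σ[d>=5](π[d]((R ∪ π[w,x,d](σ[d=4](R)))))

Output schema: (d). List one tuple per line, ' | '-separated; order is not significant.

Stepwise |·|:
  R → 6
  R → 6
  σ[d=4](R) → 2
  π[w,x,d](σ[d=4](R)) → 2
  (R ∪ π[w,x,d](σ[d=4](R))) → 8
  π[d]((R ∪ π[w,x,d](σ[d=4](R)))) → 8
  σ[d>=5](π[d]((R ∪ π[w,x,d](σ[d=4](R))))) → 3

== RESULT ==
d
5
7
8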